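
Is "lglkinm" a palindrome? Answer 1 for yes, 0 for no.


Input: lglkinm
Reversed: mniklgl
  Compare pos 0 ('l') with pos 6 ('m'): MISMATCH
  Compare pos 1 ('g') with pos 5 ('n'): MISMATCH
  Compare pos 2 ('l') with pos 4 ('i'): MISMATCH
Result: not a palindrome

0


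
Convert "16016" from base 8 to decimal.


Input: "16016" in base 8
Positional expansion:
  Digit '1' (value 1) x 8^4 = 4096
  Digit '6' (value 6) x 8^3 = 3072
  Digit '0' (value 0) x 8^2 = 0
  Digit '1' (value 1) x 8^1 = 8
  Digit '6' (value 6) x 8^0 = 6
Sum = 7182

7182


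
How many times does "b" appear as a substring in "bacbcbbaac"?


Searching for "b" in "bacbcbbaac"
Scanning each position:
  Position 0: "b" => MATCH
  Position 1: "a" => no
  Position 2: "c" => no
  Position 3: "b" => MATCH
  Position 4: "c" => no
  Position 5: "b" => MATCH
  Position 6: "b" => MATCH
  Position 7: "a" => no
  Position 8: "a" => no
  Position 9: "c" => no
Total occurrences: 4

4


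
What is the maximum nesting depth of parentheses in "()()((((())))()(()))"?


Input: "()()((((())))()(()))"
Tracking depth:
  Position 0 '(': depth becomes 1
  Position 1 ')': depth becomes 0
  Position 2 '(': depth becomes 1
  Position 3 ')': depth becomes 0
  Position 4 '(': depth becomes 1
  Position 5 '(': depth becomes 2
  Position 6 '(': depth becomes 3
  Position 7 '(': depth becomes 4
  Position 8 '(': depth becomes 5
  Position 9 ')': depth becomes 4
  Position 10 ')': depth becomes 3
  Position 11 ')': depth becomes 2
  Position 12 ')': depth becomes 1
  Position 13 '(': depth becomes 2
  Position 14 ')': depth becomes 1
  Position 15 '(': depth becomes 2
  Position 16 '(': depth becomes 3
  Position 17 ')': depth becomes 2
  Position 18 ')': depth becomes 1
  Position 19 ')': depth becomes 0
Maximum depth reached: 5

5


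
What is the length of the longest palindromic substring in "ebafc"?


Input: "ebafc"
Checking substrings for palindromes:
  No multi-char palindromic substrings found
Longest palindromic substring: "e" with length 1

1


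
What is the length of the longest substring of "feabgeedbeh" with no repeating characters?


Input: "feabgeedbeh"
Sliding window (track last position of each char):
  Position 0 ('f'): window [0,0] length 1 -- new best
  Position 1 ('e'): window [0,1] length 2 -- new best
  Position 2 ('a'): window [0,2] length 3 -- new best
  Position 3 ('b'): window [0,3] length 4 -- new best
  Position 4 ('g'): window [0,4] length 5 -- new best
  Position 5 ('e'): repeat (last at 1), move window start to 2
  Position 5 ('e'): window [2,5] length 4
  Position 6 ('e'): repeat (last at 5), move window start to 6
  Position 6 ('e'): window [6,6] length 1
  Position 7 ('d'): window [6,7] length 2
  Position 8 ('b'): window [6,8] length 3
  Position 9 ('e'): repeat (last at 6), move window start to 7
  Position 9 ('e'): window [7,9] length 3
  Position 10 ('h'): window [7,10] length 4
Longest substring with no repeats: "feabg" with length 5

5


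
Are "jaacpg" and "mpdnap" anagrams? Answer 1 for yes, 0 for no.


Strings: "jaacpg", "mpdnap"
Sorted first:  aacgjp
Sorted second: admnpp
Differ at position 1: 'a' vs 'd' => not anagrams

0


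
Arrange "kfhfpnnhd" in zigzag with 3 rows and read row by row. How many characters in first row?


Zigzag "kfhfpnnhd" into 3 rows:
Placing characters:
  'k' => row 0
  'f' => row 1
  'h' => row 2
  'f' => row 1
  'p' => row 0
  'n' => row 1
  'n' => row 2
  'h' => row 1
  'd' => row 0
Rows:
  Row 0: "kpd"
  Row 1: "ffnh"
  Row 2: "hn"
First row length: 3

3


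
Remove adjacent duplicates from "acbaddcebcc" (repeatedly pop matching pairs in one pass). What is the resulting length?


Input: acbaddcebcc
Stack-based adjacent duplicate removal:
  Read 'a': push. Stack: a
  Read 'c': push. Stack: ac
  Read 'b': push. Stack: acb
  Read 'a': push. Stack: acba
  Read 'd': push. Stack: acbad
  Read 'd': matches stack top 'd' => pop. Stack: acba
  Read 'c': push. Stack: acbac
  Read 'e': push. Stack: acbace
  Read 'b': push. Stack: acbaceb
  Read 'c': push. Stack: acbacebc
  Read 'c': matches stack top 'c' => pop. Stack: acbaceb
Final stack: "acbaceb" (length 7)

7


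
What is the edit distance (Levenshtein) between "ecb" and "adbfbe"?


Computing edit distance: "ecb" -> "adbfbe"
DP table:
           a    d    b    f    b    e
      0    1    2    3    4    5    6
  e   1    1    2    3    4    5    5
  c   2    2    2    3    4    5    6
  b   3    3    3    2    3    4    5
Edit distance = dp[3][6] = 5

5


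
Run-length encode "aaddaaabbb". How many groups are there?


Input: aaddaaabbb
Scanning for consecutive runs:
  Group 1: 'a' x 2 (positions 0-1)
  Group 2: 'd' x 2 (positions 2-3)
  Group 3: 'a' x 3 (positions 4-6)
  Group 4: 'b' x 3 (positions 7-9)
Total groups: 4

4


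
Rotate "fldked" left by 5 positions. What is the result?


Input: "fldked", rotate left by 5
First 5 characters: "fldke"
Remaining characters: "d"
Concatenate remaining + first: "d" + "fldke" = "dfldke"

dfldke


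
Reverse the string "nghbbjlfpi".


Input: nghbbjlfpi
Reading characters right to left:
  Position 9: 'i'
  Position 8: 'p'
  Position 7: 'f'
  Position 6: 'l'
  Position 5: 'j'
  Position 4: 'b'
  Position 3: 'b'
  Position 2: 'h'
  Position 1: 'g'
  Position 0: 'n'
Reversed: ipfljbbhgn

ipfljbbhgn


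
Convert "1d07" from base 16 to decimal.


Input: "1d07" in base 16
Positional expansion:
  Digit '1' (value 1) x 16^3 = 4096
  Digit 'd' (value 13) x 16^2 = 3328
  Digit '0' (value 0) x 16^1 = 0
  Digit '7' (value 7) x 16^0 = 7
Sum = 7431

7431


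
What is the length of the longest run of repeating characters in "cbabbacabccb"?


Input: "cbabbacabccb"
Scanning for longest run:
  Position 1 ('b'): new char, reset run to 1
  Position 2 ('a'): new char, reset run to 1
  Position 3 ('b'): new char, reset run to 1
  Position 4 ('b'): continues run of 'b', length=2
  Position 5 ('a'): new char, reset run to 1
  Position 6 ('c'): new char, reset run to 1
  Position 7 ('a'): new char, reset run to 1
  Position 8 ('b'): new char, reset run to 1
  Position 9 ('c'): new char, reset run to 1
  Position 10 ('c'): continues run of 'c', length=2
  Position 11 ('b'): new char, reset run to 1
Longest run: 'b' with length 2

2


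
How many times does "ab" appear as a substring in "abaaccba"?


Searching for "ab" in "abaaccba"
Scanning each position:
  Position 0: "ab" => MATCH
  Position 1: "ba" => no
  Position 2: "aa" => no
  Position 3: "ac" => no
  Position 4: "cc" => no
  Position 5: "cb" => no
  Position 6: "ba" => no
Total occurrences: 1

1


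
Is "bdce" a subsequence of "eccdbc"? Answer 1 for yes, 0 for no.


Check if "bdce" is a subsequence of "eccdbc"
Greedy scan:
  Position 0 ('e'): no match needed
  Position 1 ('c'): no match needed
  Position 2 ('c'): no match needed
  Position 3 ('d'): no match needed
  Position 4 ('b'): matches sub[0] = 'b'
  Position 5 ('c'): no match needed
Only matched 1/4 characters => not a subsequence

0


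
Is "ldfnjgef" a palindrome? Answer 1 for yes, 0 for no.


Input: ldfnjgef
Reversed: fegjnfdl
  Compare pos 0 ('l') with pos 7 ('f'): MISMATCH
  Compare pos 1 ('d') with pos 6 ('e'): MISMATCH
  Compare pos 2 ('f') with pos 5 ('g'): MISMATCH
  Compare pos 3 ('n') with pos 4 ('j'): MISMATCH
Result: not a palindrome

0


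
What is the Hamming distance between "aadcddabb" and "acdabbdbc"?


Comparing "aadcddabb" and "acdabbdbc" position by position:
  Position 0: 'a' vs 'a' => same
  Position 1: 'a' vs 'c' => differ
  Position 2: 'd' vs 'd' => same
  Position 3: 'c' vs 'a' => differ
  Position 4: 'd' vs 'b' => differ
  Position 5: 'd' vs 'b' => differ
  Position 6: 'a' vs 'd' => differ
  Position 7: 'b' vs 'b' => same
  Position 8: 'b' vs 'c' => differ
Total differences (Hamming distance): 6

6


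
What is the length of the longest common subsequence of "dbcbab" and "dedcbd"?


LCS of "dbcbab" and "dedcbd"
DP table:
           d    e    d    c    b    d
      0    0    0    0    0    0    0
  d   0    1    1    1    1    1    1
  b   0    1    1    1    1    2    2
  c   0    1    1    1    2    2    2
  b   0    1    1    1    2    3    3
  a   0    1    1    1    2    3    3
  b   0    1    1    1    2    3    3
LCS length = dp[6][6] = 3

3


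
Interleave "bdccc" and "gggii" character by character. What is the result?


Interleaving "bdccc" and "gggii":
  Position 0: 'b' from first, 'g' from second => "bg"
  Position 1: 'd' from first, 'g' from second => "dg"
  Position 2: 'c' from first, 'g' from second => "cg"
  Position 3: 'c' from first, 'i' from second => "ci"
  Position 4: 'c' from first, 'i' from second => "ci"
Result: bgdgcgcici

bgdgcgcici


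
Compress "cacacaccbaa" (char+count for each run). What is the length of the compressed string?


Input: cacacaccbaa
Runs:
  'c' x 1 => "c1"
  'a' x 1 => "a1"
  'c' x 1 => "c1"
  'a' x 1 => "a1"
  'c' x 1 => "c1"
  'a' x 1 => "a1"
  'c' x 2 => "c2"
  'b' x 1 => "b1"
  'a' x 2 => "a2"
Compressed: "c1a1c1a1c1a1c2b1a2"
Compressed length: 18

18


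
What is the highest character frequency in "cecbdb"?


Input: cecbdb
Character counts:
  'b': 2
  'c': 2
  'd': 1
  'e': 1
Maximum frequency: 2

2


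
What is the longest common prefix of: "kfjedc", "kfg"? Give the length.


Words: kfjedc, kfg
  Position 0: all 'k' => match
  Position 1: all 'f' => match
  Position 2: ('j', 'g') => mismatch, stop
LCP = "kf" (length 2)

2


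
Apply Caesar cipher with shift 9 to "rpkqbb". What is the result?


Caesar cipher: shift "rpkqbb" by 9
  'r' (pos 17) + 9 = pos 0 = 'a'
  'p' (pos 15) + 9 = pos 24 = 'y'
  'k' (pos 10) + 9 = pos 19 = 't'
  'q' (pos 16) + 9 = pos 25 = 'z'
  'b' (pos 1) + 9 = pos 10 = 'k'
  'b' (pos 1) + 9 = pos 10 = 'k'
Result: aytzkk

aytzkk


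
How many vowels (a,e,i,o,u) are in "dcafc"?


Input: dcafc
Checking each character:
  'd' at position 0: consonant
  'c' at position 1: consonant
  'a' at position 2: vowel (running total: 1)
  'f' at position 3: consonant
  'c' at position 4: consonant
Total vowels: 1

1


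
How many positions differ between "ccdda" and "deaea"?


Comparing "ccdda" and "deaea" position by position:
  Position 0: 'c' vs 'd' => DIFFER
  Position 1: 'c' vs 'e' => DIFFER
  Position 2: 'd' vs 'a' => DIFFER
  Position 3: 'd' vs 'e' => DIFFER
  Position 4: 'a' vs 'a' => same
Positions that differ: 4

4


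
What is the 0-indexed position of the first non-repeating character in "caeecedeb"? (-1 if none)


Input: caeecedeb
Character frequencies:
  'a': 1
  'b': 1
  'c': 2
  'd': 1
  'e': 4
Scanning left to right for freq == 1:
  Position 0 ('c'): freq=2, skip
  Position 1 ('a'): unique! => answer = 1

1


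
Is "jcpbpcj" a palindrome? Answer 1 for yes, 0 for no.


Input: jcpbpcj
Reversed: jcpbpcj
  Compare pos 0 ('j') with pos 6 ('j'): match
  Compare pos 1 ('c') with pos 5 ('c'): match
  Compare pos 2 ('p') with pos 4 ('p'): match
Result: palindrome

1


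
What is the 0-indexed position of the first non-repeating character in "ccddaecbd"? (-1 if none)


Input: ccddaecbd
Character frequencies:
  'a': 1
  'b': 1
  'c': 3
  'd': 3
  'e': 1
Scanning left to right for freq == 1:
  Position 0 ('c'): freq=3, skip
  Position 1 ('c'): freq=3, skip
  Position 2 ('d'): freq=3, skip
  Position 3 ('d'): freq=3, skip
  Position 4 ('a'): unique! => answer = 4

4


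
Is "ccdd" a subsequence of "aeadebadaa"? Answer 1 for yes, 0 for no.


Check if "ccdd" is a subsequence of "aeadebadaa"
Greedy scan:
  Position 0 ('a'): no match needed
  Position 1 ('e'): no match needed
  Position 2 ('a'): no match needed
  Position 3 ('d'): no match needed
  Position 4 ('e'): no match needed
  Position 5 ('b'): no match needed
  Position 6 ('a'): no match needed
  Position 7 ('d'): no match needed
  Position 8 ('a'): no match needed
  Position 9 ('a'): no match needed
Only matched 0/4 characters => not a subsequence

0


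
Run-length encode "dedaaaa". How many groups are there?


Input: dedaaaa
Scanning for consecutive runs:
  Group 1: 'd' x 1 (positions 0-0)
  Group 2: 'e' x 1 (positions 1-1)
  Group 3: 'd' x 1 (positions 2-2)
  Group 4: 'a' x 4 (positions 3-6)
Total groups: 4

4


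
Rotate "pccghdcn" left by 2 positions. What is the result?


Input: "pccghdcn", rotate left by 2
First 2 characters: "pc"
Remaining characters: "cghdcn"
Concatenate remaining + first: "cghdcn" + "pc" = "cghdcnpc"

cghdcnpc


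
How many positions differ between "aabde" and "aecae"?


Comparing "aabde" and "aecae" position by position:
  Position 0: 'a' vs 'a' => same
  Position 1: 'a' vs 'e' => DIFFER
  Position 2: 'b' vs 'c' => DIFFER
  Position 3: 'd' vs 'a' => DIFFER
  Position 4: 'e' vs 'e' => same
Positions that differ: 3

3


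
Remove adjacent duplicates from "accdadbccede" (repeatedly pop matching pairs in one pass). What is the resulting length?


Input: accdadbccede
Stack-based adjacent duplicate removal:
  Read 'a': push. Stack: a
  Read 'c': push. Stack: ac
  Read 'c': matches stack top 'c' => pop. Stack: a
  Read 'd': push. Stack: ad
  Read 'a': push. Stack: ada
  Read 'd': push. Stack: adad
  Read 'b': push. Stack: adadb
  Read 'c': push. Stack: adadbc
  Read 'c': matches stack top 'c' => pop. Stack: adadb
  Read 'e': push. Stack: adadbe
  Read 'd': push. Stack: adadbed
  Read 'e': push. Stack: adadbede
Final stack: "adadbede" (length 8)

8


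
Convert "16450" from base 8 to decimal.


Input: "16450" in base 8
Positional expansion:
  Digit '1' (value 1) x 8^4 = 4096
  Digit '6' (value 6) x 8^3 = 3072
  Digit '4' (value 4) x 8^2 = 256
  Digit '5' (value 5) x 8^1 = 40
  Digit '0' (value 0) x 8^0 = 0
Sum = 7464

7464


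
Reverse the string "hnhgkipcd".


Input: hnhgkipcd
Reading characters right to left:
  Position 8: 'd'
  Position 7: 'c'
  Position 6: 'p'
  Position 5: 'i'
  Position 4: 'k'
  Position 3: 'g'
  Position 2: 'h'
  Position 1: 'n'
  Position 0: 'h'
Reversed: dcpikghnh

dcpikghnh


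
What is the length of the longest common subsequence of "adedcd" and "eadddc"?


LCS of "adedcd" and "eadddc"
DP table:
           e    a    d    d    d    c
      0    0    0    0    0    0    0
  a   0    0    1    1    1    1    1
  d   0    0    1    2    2    2    2
  e   0    1    1    2    2    2    2
  d   0    1    1    2    3    3    3
  c   0    1    1    2    3    3    4
  d   0    1    1    2    3    4    4
LCS length = dp[6][6] = 4

4


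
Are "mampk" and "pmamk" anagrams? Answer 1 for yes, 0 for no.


Strings: "mampk", "pmamk"
Sorted first:  akmmp
Sorted second: akmmp
Sorted forms match => anagrams

1


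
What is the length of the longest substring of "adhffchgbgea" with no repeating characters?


Input: "adhffchgbgea"
Sliding window (track last position of each char):
  Position 0 ('a'): window [0,0] length 1 -- new best
  Position 1 ('d'): window [0,1] length 2 -- new best
  Position 2 ('h'): window [0,2] length 3 -- new best
  Position 3 ('f'): window [0,3] length 4 -- new best
  Position 4 ('f'): repeat (last at 3), move window start to 4
  Position 4 ('f'): window [4,4] length 1
  Position 5 ('c'): window [4,5] length 2
  Position 6 ('h'): window [4,6] length 3
  Position 7 ('g'): window [4,7] length 4
  Position 8 ('b'): window [4,8] length 5 -- new best
  Position 9 ('g'): repeat (last at 7), move window start to 8
  Position 9 ('g'): window [8,9] length 2
  Position 10 ('e'): window [8,10] length 3
  Position 11 ('a'): window [8,11] length 4
Longest substring with no repeats: "fchgb" with length 5

5


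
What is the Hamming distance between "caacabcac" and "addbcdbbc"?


Comparing "caacabcac" and "addbcdbbc" position by position:
  Position 0: 'c' vs 'a' => differ
  Position 1: 'a' vs 'd' => differ
  Position 2: 'a' vs 'd' => differ
  Position 3: 'c' vs 'b' => differ
  Position 4: 'a' vs 'c' => differ
  Position 5: 'b' vs 'd' => differ
  Position 6: 'c' vs 'b' => differ
  Position 7: 'a' vs 'b' => differ
  Position 8: 'c' vs 'c' => same
Total differences (Hamming distance): 8

8


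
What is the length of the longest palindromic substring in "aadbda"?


Input: "aadbda"
Checking substrings for palindromes:
  [1:6] "adbda" (len 5) => palindrome
  [2:5] "dbd" (len 3) => palindrome
  [0:2] "aa" (len 2) => palindrome
Longest palindromic substring: "adbda" with length 5

5


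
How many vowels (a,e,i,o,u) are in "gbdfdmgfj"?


Input: gbdfdmgfj
Checking each character:
  'g' at position 0: consonant
  'b' at position 1: consonant
  'd' at position 2: consonant
  'f' at position 3: consonant
  'd' at position 4: consonant
  'm' at position 5: consonant
  'g' at position 6: consonant
  'f' at position 7: consonant
  'j' at position 8: consonant
Total vowels: 0

0


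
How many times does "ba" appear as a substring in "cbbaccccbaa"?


Searching for "ba" in "cbbaccccbaa"
Scanning each position:
  Position 0: "cb" => no
  Position 1: "bb" => no
  Position 2: "ba" => MATCH
  Position 3: "ac" => no
  Position 4: "cc" => no
  Position 5: "cc" => no
  Position 6: "cc" => no
  Position 7: "cb" => no
  Position 8: "ba" => MATCH
  Position 9: "aa" => no
Total occurrences: 2

2


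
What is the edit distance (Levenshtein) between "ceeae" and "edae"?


Computing edit distance: "ceeae" -> "edae"
DP table:
           e    d    a    e
      0    1    2    3    4
  c   1    1    2    3    4
  e   2    1    2    3    3
  e   3    2    2    3    3
  a   4    3    3    2    3
  e   5    4    4    3    2
Edit distance = dp[5][4] = 2

2


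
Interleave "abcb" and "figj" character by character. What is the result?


Interleaving "abcb" and "figj":
  Position 0: 'a' from first, 'f' from second => "af"
  Position 1: 'b' from first, 'i' from second => "bi"
  Position 2: 'c' from first, 'g' from second => "cg"
  Position 3: 'b' from first, 'j' from second => "bj"
Result: afbicgbj

afbicgbj


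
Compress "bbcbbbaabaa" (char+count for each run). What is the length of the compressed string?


Input: bbcbbbaabaa
Runs:
  'b' x 2 => "b2"
  'c' x 1 => "c1"
  'b' x 3 => "b3"
  'a' x 2 => "a2"
  'b' x 1 => "b1"
  'a' x 2 => "a2"
Compressed: "b2c1b3a2b1a2"
Compressed length: 12

12


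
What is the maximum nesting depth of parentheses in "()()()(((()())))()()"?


Input: "()()()(((()())))()()"
Tracking depth:
  Position 0 '(': depth becomes 1
  Position 1 ')': depth becomes 0
  Position 2 '(': depth becomes 1
  Position 3 ')': depth becomes 0
  Position 4 '(': depth becomes 1
  Position 5 ')': depth becomes 0
  Position 6 '(': depth becomes 1
  Position 7 '(': depth becomes 2
  Position 8 '(': depth becomes 3
  Position 9 '(': depth becomes 4
  Position 10 ')': depth becomes 3
  Position 11 '(': depth becomes 4
  Position 12 ')': depth becomes 3
  Position 13 ')': depth becomes 2
  Position 14 ')': depth becomes 1
  Position 15 ')': depth becomes 0
  Position 16 '(': depth becomes 1
  Position 17 ')': depth becomes 0
  Position 18 '(': depth becomes 1
  Position 19 ')': depth becomes 0
Maximum depth reached: 4

4


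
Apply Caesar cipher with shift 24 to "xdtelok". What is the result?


Caesar cipher: shift "xdtelok" by 24
  'x' (pos 23) + 24 = pos 21 = 'v'
  'd' (pos 3) + 24 = pos 1 = 'b'
  't' (pos 19) + 24 = pos 17 = 'r'
  'e' (pos 4) + 24 = pos 2 = 'c'
  'l' (pos 11) + 24 = pos 9 = 'j'
  'o' (pos 14) + 24 = pos 12 = 'm'
  'k' (pos 10) + 24 = pos 8 = 'i'
Result: vbrcjmi

vbrcjmi


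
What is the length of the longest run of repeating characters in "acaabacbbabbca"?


Input: "acaabacbbabbca"
Scanning for longest run:
  Position 1 ('c'): new char, reset run to 1
  Position 2 ('a'): new char, reset run to 1
  Position 3 ('a'): continues run of 'a', length=2
  Position 4 ('b'): new char, reset run to 1
  Position 5 ('a'): new char, reset run to 1
  Position 6 ('c'): new char, reset run to 1
  Position 7 ('b'): new char, reset run to 1
  Position 8 ('b'): continues run of 'b', length=2
  Position 9 ('a'): new char, reset run to 1
  Position 10 ('b'): new char, reset run to 1
  Position 11 ('b'): continues run of 'b', length=2
  Position 12 ('c'): new char, reset run to 1
  Position 13 ('a'): new char, reset run to 1
Longest run: 'a' with length 2

2


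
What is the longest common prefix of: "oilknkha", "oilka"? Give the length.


Words: oilknkha, oilka
  Position 0: all 'o' => match
  Position 1: all 'i' => match
  Position 2: all 'l' => match
  Position 3: all 'k' => match
  Position 4: ('n', 'a') => mismatch, stop
LCP = "oilk" (length 4)

4


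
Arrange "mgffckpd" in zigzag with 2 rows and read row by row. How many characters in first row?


Zigzag "mgffckpd" into 2 rows:
Placing characters:
  'm' => row 0
  'g' => row 1
  'f' => row 0
  'f' => row 1
  'c' => row 0
  'k' => row 1
  'p' => row 0
  'd' => row 1
Rows:
  Row 0: "mfcp"
  Row 1: "gfkd"
First row length: 4

4


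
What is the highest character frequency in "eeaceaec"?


Input: eeaceaec
Character counts:
  'a': 2
  'c': 2
  'e': 4
Maximum frequency: 4

4


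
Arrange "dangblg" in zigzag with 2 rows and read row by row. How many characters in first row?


Zigzag "dangblg" into 2 rows:
Placing characters:
  'd' => row 0
  'a' => row 1
  'n' => row 0
  'g' => row 1
  'b' => row 0
  'l' => row 1
  'g' => row 0
Rows:
  Row 0: "dnbg"
  Row 1: "agl"
First row length: 4

4


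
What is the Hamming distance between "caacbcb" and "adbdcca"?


Comparing "caacbcb" and "adbdcca" position by position:
  Position 0: 'c' vs 'a' => differ
  Position 1: 'a' vs 'd' => differ
  Position 2: 'a' vs 'b' => differ
  Position 3: 'c' vs 'd' => differ
  Position 4: 'b' vs 'c' => differ
  Position 5: 'c' vs 'c' => same
  Position 6: 'b' vs 'a' => differ
Total differences (Hamming distance): 6

6


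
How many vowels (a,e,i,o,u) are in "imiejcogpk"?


Input: imiejcogpk
Checking each character:
  'i' at position 0: vowel (running total: 1)
  'm' at position 1: consonant
  'i' at position 2: vowel (running total: 2)
  'e' at position 3: vowel (running total: 3)
  'j' at position 4: consonant
  'c' at position 5: consonant
  'o' at position 6: vowel (running total: 4)
  'g' at position 7: consonant
  'p' at position 8: consonant
  'k' at position 9: consonant
Total vowels: 4

4


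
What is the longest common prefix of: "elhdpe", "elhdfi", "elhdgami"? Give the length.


Words: elhdpe, elhdfi, elhdgami
  Position 0: all 'e' => match
  Position 1: all 'l' => match
  Position 2: all 'h' => match
  Position 3: all 'd' => match
  Position 4: ('p', 'f', 'g') => mismatch, stop
LCP = "elhd" (length 4)

4


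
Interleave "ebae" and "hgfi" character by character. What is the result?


Interleaving "ebae" and "hgfi":
  Position 0: 'e' from first, 'h' from second => "eh"
  Position 1: 'b' from first, 'g' from second => "bg"
  Position 2: 'a' from first, 'f' from second => "af"
  Position 3: 'e' from first, 'i' from second => "ei"
Result: ehbgafei

ehbgafei


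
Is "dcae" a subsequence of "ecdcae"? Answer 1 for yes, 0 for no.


Check if "dcae" is a subsequence of "ecdcae"
Greedy scan:
  Position 0 ('e'): no match needed
  Position 1 ('c'): no match needed
  Position 2 ('d'): matches sub[0] = 'd'
  Position 3 ('c'): matches sub[1] = 'c'
  Position 4 ('a'): matches sub[2] = 'a'
  Position 5 ('e'): matches sub[3] = 'e'
All 4 characters matched => is a subsequence

1


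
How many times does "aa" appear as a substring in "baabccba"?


Searching for "aa" in "baabccba"
Scanning each position:
  Position 0: "ba" => no
  Position 1: "aa" => MATCH
  Position 2: "ab" => no
  Position 3: "bc" => no
  Position 4: "cc" => no
  Position 5: "cb" => no
  Position 6: "ba" => no
Total occurrences: 1

1


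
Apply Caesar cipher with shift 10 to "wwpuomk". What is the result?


Caesar cipher: shift "wwpuomk" by 10
  'w' (pos 22) + 10 = pos 6 = 'g'
  'w' (pos 22) + 10 = pos 6 = 'g'
  'p' (pos 15) + 10 = pos 25 = 'z'
  'u' (pos 20) + 10 = pos 4 = 'e'
  'o' (pos 14) + 10 = pos 24 = 'y'
  'm' (pos 12) + 10 = pos 22 = 'w'
  'k' (pos 10) + 10 = pos 20 = 'u'
Result: ggzeywu

ggzeywu


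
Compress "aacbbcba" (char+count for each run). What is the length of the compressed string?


Input: aacbbcba
Runs:
  'a' x 2 => "a2"
  'c' x 1 => "c1"
  'b' x 2 => "b2"
  'c' x 1 => "c1"
  'b' x 1 => "b1"
  'a' x 1 => "a1"
Compressed: "a2c1b2c1b1a1"
Compressed length: 12

12


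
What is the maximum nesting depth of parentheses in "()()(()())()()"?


Input: "()()(()())()()"
Tracking depth:
  Position 0 '(': depth becomes 1
  Position 1 ')': depth becomes 0
  Position 2 '(': depth becomes 1
  Position 3 ')': depth becomes 0
  Position 4 '(': depth becomes 1
  Position 5 '(': depth becomes 2
  Position 6 ')': depth becomes 1
  Position 7 '(': depth becomes 2
  Position 8 ')': depth becomes 1
  Position 9 ')': depth becomes 0
  Position 10 '(': depth becomes 1
  Position 11 ')': depth becomes 0
  Position 12 '(': depth becomes 1
  Position 13 ')': depth becomes 0
Maximum depth reached: 2

2


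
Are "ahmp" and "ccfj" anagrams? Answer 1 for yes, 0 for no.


Strings: "ahmp", "ccfj"
Sorted first:  ahmp
Sorted second: ccfj
Differ at position 0: 'a' vs 'c' => not anagrams

0


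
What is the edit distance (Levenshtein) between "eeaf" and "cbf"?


Computing edit distance: "eeaf" -> "cbf"
DP table:
           c    b    f
      0    1    2    3
  e   1    1    2    3
  e   2    2    2    3
  a   3    3    3    3
  f   4    4    4    3
Edit distance = dp[4][3] = 3

3


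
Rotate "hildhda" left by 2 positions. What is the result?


Input: "hildhda", rotate left by 2
First 2 characters: "hi"
Remaining characters: "ldhda"
Concatenate remaining + first: "ldhda" + "hi" = "ldhdahi"

ldhdahi


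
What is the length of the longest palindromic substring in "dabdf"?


Input: "dabdf"
Checking substrings for palindromes:
  No multi-char palindromic substrings found
Longest palindromic substring: "d" with length 1

1


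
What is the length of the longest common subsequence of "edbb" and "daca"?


LCS of "edbb" and "daca"
DP table:
           d    a    c    a
      0    0    0    0    0
  e   0    0    0    0    0
  d   0    1    1    1    1
  b   0    1    1    1    1
  b   0    1    1    1    1
LCS length = dp[4][4] = 1

1


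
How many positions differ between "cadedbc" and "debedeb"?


Comparing "cadedbc" and "debedeb" position by position:
  Position 0: 'c' vs 'd' => DIFFER
  Position 1: 'a' vs 'e' => DIFFER
  Position 2: 'd' vs 'b' => DIFFER
  Position 3: 'e' vs 'e' => same
  Position 4: 'd' vs 'd' => same
  Position 5: 'b' vs 'e' => DIFFER
  Position 6: 'c' vs 'b' => DIFFER
Positions that differ: 5

5


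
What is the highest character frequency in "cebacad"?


Input: cebacad
Character counts:
  'a': 2
  'b': 1
  'c': 2
  'd': 1
  'e': 1
Maximum frequency: 2

2


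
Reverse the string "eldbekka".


Input: eldbekka
Reading characters right to left:
  Position 7: 'a'
  Position 6: 'k'
  Position 5: 'k'
  Position 4: 'e'
  Position 3: 'b'
  Position 2: 'd'
  Position 1: 'l'
  Position 0: 'e'
Reversed: akkebdle

akkebdle


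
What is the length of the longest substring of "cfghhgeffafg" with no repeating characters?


Input: "cfghhgeffafg"
Sliding window (track last position of each char):
  Position 0 ('c'): window [0,0] length 1 -- new best
  Position 1 ('f'): window [0,1] length 2 -- new best
  Position 2 ('g'): window [0,2] length 3 -- new best
  Position 3 ('h'): window [0,3] length 4 -- new best
  Position 4 ('h'): repeat (last at 3), move window start to 4
  Position 4 ('h'): window [4,4] length 1
  Position 5 ('g'): window [4,5] length 2
  Position 6 ('e'): window [4,6] length 3
  Position 7 ('f'): window [4,7] length 4
  Position 8 ('f'): repeat (last at 7), move window start to 8
  Position 8 ('f'): window [8,8] length 1
  Position 9 ('a'): window [8,9] length 2
  Position 10 ('f'): repeat (last at 8), move window start to 9
  Position 10 ('f'): window [9,10] length 2
  Position 11 ('g'): window [9,11] length 3
Longest substring with no repeats: "cfgh" with length 4

4


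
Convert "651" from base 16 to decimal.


Input: "651" in base 16
Positional expansion:
  Digit '6' (value 6) x 16^2 = 1536
  Digit '5' (value 5) x 16^1 = 80
  Digit '1' (value 1) x 16^0 = 1
Sum = 1617

1617


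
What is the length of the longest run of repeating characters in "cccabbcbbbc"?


Input: "cccabbcbbbc"
Scanning for longest run:
  Position 1 ('c'): continues run of 'c', length=2
  Position 2 ('c'): continues run of 'c', length=3
  Position 3 ('a'): new char, reset run to 1
  Position 4 ('b'): new char, reset run to 1
  Position 5 ('b'): continues run of 'b', length=2
  Position 6 ('c'): new char, reset run to 1
  Position 7 ('b'): new char, reset run to 1
  Position 8 ('b'): continues run of 'b', length=2
  Position 9 ('b'): continues run of 'b', length=3
  Position 10 ('c'): new char, reset run to 1
Longest run: 'c' with length 3

3


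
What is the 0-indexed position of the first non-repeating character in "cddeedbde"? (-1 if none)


Input: cddeedbde
Character frequencies:
  'b': 1
  'c': 1
  'd': 4
  'e': 3
Scanning left to right for freq == 1:
  Position 0 ('c'): unique! => answer = 0

0


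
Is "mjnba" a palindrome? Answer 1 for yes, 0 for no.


Input: mjnba
Reversed: abnjm
  Compare pos 0 ('m') with pos 4 ('a'): MISMATCH
  Compare pos 1 ('j') with pos 3 ('b'): MISMATCH
Result: not a palindrome

0


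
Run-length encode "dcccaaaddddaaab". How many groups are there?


Input: dcccaaaddddaaab
Scanning for consecutive runs:
  Group 1: 'd' x 1 (positions 0-0)
  Group 2: 'c' x 3 (positions 1-3)
  Group 3: 'a' x 3 (positions 4-6)
  Group 4: 'd' x 4 (positions 7-10)
  Group 5: 'a' x 3 (positions 11-13)
  Group 6: 'b' x 1 (positions 14-14)
Total groups: 6

6


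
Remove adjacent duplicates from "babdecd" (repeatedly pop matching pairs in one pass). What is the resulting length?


Input: babdecd
Stack-based adjacent duplicate removal:
  Read 'b': push. Stack: b
  Read 'a': push. Stack: ba
  Read 'b': push. Stack: bab
  Read 'd': push. Stack: babd
  Read 'e': push. Stack: babde
  Read 'c': push. Stack: babdec
  Read 'd': push. Stack: babdecd
Final stack: "babdecd" (length 7)

7


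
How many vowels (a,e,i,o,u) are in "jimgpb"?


Input: jimgpb
Checking each character:
  'j' at position 0: consonant
  'i' at position 1: vowel (running total: 1)
  'm' at position 2: consonant
  'g' at position 3: consonant
  'p' at position 4: consonant
  'b' at position 5: consonant
Total vowels: 1

1


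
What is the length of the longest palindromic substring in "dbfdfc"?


Input: "dbfdfc"
Checking substrings for palindromes:
  [2:5] "fdf" (len 3) => palindrome
Longest palindromic substring: "fdf" with length 3

3


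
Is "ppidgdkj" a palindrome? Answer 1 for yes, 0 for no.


Input: ppidgdkj
Reversed: jkdgdipp
  Compare pos 0 ('p') with pos 7 ('j'): MISMATCH
  Compare pos 1 ('p') with pos 6 ('k'): MISMATCH
  Compare pos 2 ('i') with pos 5 ('d'): MISMATCH
  Compare pos 3 ('d') with pos 4 ('g'): MISMATCH
Result: not a palindrome

0


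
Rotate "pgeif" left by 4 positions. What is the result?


Input: "pgeif", rotate left by 4
First 4 characters: "pgei"
Remaining characters: "f"
Concatenate remaining + first: "f" + "pgei" = "fpgei"

fpgei


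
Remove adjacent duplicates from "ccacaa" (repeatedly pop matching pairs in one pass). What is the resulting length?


Input: ccacaa
Stack-based adjacent duplicate removal:
  Read 'c': push. Stack: c
  Read 'c': matches stack top 'c' => pop. Stack: (empty)
  Read 'a': push. Stack: a
  Read 'c': push. Stack: ac
  Read 'a': push. Stack: aca
  Read 'a': matches stack top 'a' => pop. Stack: ac
Final stack: "ac" (length 2)

2


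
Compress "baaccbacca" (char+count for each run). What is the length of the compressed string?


Input: baaccbacca
Runs:
  'b' x 1 => "b1"
  'a' x 2 => "a2"
  'c' x 2 => "c2"
  'b' x 1 => "b1"
  'a' x 1 => "a1"
  'c' x 2 => "c2"
  'a' x 1 => "a1"
Compressed: "b1a2c2b1a1c2a1"
Compressed length: 14

14


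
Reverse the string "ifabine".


Input: ifabine
Reading characters right to left:
  Position 6: 'e'
  Position 5: 'n'
  Position 4: 'i'
  Position 3: 'b'
  Position 2: 'a'
  Position 1: 'f'
  Position 0: 'i'
Reversed: enibafi

enibafi


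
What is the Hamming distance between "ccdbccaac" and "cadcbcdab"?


Comparing "ccdbccaac" and "cadcbcdab" position by position:
  Position 0: 'c' vs 'c' => same
  Position 1: 'c' vs 'a' => differ
  Position 2: 'd' vs 'd' => same
  Position 3: 'b' vs 'c' => differ
  Position 4: 'c' vs 'b' => differ
  Position 5: 'c' vs 'c' => same
  Position 6: 'a' vs 'd' => differ
  Position 7: 'a' vs 'a' => same
  Position 8: 'c' vs 'b' => differ
Total differences (Hamming distance): 5

5


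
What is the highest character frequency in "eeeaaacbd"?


Input: eeeaaacbd
Character counts:
  'a': 3
  'b': 1
  'c': 1
  'd': 1
  'e': 3
Maximum frequency: 3

3


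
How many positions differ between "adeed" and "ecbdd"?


Comparing "adeed" and "ecbdd" position by position:
  Position 0: 'a' vs 'e' => DIFFER
  Position 1: 'd' vs 'c' => DIFFER
  Position 2: 'e' vs 'b' => DIFFER
  Position 3: 'e' vs 'd' => DIFFER
  Position 4: 'd' vs 'd' => same
Positions that differ: 4

4


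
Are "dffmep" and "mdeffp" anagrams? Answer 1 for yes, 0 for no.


Strings: "dffmep", "mdeffp"
Sorted first:  deffmp
Sorted second: deffmp
Sorted forms match => anagrams

1


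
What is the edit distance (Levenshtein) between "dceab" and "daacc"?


Computing edit distance: "dceab" -> "daacc"
DP table:
           d    a    a    c    c
      0    1    2    3    4    5
  d   1    0    1    2    3    4
  c   2    1    1    2    2    3
  e   3    2    2    2    3    3
  a   4    3    2    2    3    4
  b   5    4    3    3    3    4
Edit distance = dp[5][5] = 4

4


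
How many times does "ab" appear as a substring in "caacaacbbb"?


Searching for "ab" in "caacaacbbb"
Scanning each position:
  Position 0: "ca" => no
  Position 1: "aa" => no
  Position 2: "ac" => no
  Position 3: "ca" => no
  Position 4: "aa" => no
  Position 5: "ac" => no
  Position 6: "cb" => no
  Position 7: "bb" => no
  Position 8: "bb" => no
Total occurrences: 0

0


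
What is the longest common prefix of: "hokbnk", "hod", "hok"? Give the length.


Words: hokbnk, hod, hok
  Position 0: all 'h' => match
  Position 1: all 'o' => match
  Position 2: ('k', 'd', 'k') => mismatch, stop
LCP = "ho" (length 2)

2


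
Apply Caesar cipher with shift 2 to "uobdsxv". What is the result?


Caesar cipher: shift "uobdsxv" by 2
  'u' (pos 20) + 2 = pos 22 = 'w'
  'o' (pos 14) + 2 = pos 16 = 'q'
  'b' (pos 1) + 2 = pos 3 = 'd'
  'd' (pos 3) + 2 = pos 5 = 'f'
  's' (pos 18) + 2 = pos 20 = 'u'
  'x' (pos 23) + 2 = pos 25 = 'z'
  'v' (pos 21) + 2 = pos 23 = 'x'
Result: wqdfuzx

wqdfuzx


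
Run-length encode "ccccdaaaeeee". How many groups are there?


Input: ccccdaaaeeee
Scanning for consecutive runs:
  Group 1: 'c' x 4 (positions 0-3)
  Group 2: 'd' x 1 (positions 4-4)
  Group 3: 'a' x 3 (positions 5-7)
  Group 4: 'e' x 4 (positions 8-11)
Total groups: 4

4


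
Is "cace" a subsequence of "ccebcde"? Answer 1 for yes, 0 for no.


Check if "cace" is a subsequence of "ccebcde"
Greedy scan:
  Position 0 ('c'): matches sub[0] = 'c'
  Position 1 ('c'): no match needed
  Position 2 ('e'): no match needed
  Position 3 ('b'): no match needed
  Position 4 ('c'): no match needed
  Position 5 ('d'): no match needed
  Position 6 ('e'): no match needed
Only matched 1/4 characters => not a subsequence

0


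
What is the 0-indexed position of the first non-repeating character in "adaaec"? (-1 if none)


Input: adaaec
Character frequencies:
  'a': 3
  'c': 1
  'd': 1
  'e': 1
Scanning left to right for freq == 1:
  Position 0 ('a'): freq=3, skip
  Position 1 ('d'): unique! => answer = 1

1


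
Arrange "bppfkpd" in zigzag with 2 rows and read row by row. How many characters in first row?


Zigzag "bppfkpd" into 2 rows:
Placing characters:
  'b' => row 0
  'p' => row 1
  'p' => row 0
  'f' => row 1
  'k' => row 0
  'p' => row 1
  'd' => row 0
Rows:
  Row 0: "bpkd"
  Row 1: "pfp"
First row length: 4

4


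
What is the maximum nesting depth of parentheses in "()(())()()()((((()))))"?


Input: "()(())()()()((((()))))"
Tracking depth:
  Position 0 '(': depth becomes 1
  Position 1 ')': depth becomes 0
  Position 2 '(': depth becomes 1
  Position 3 '(': depth becomes 2
  Position 4 ')': depth becomes 1
  Position 5 ')': depth becomes 0
  Position 6 '(': depth becomes 1
  Position 7 ')': depth becomes 0
  Position 8 '(': depth becomes 1
  Position 9 ')': depth becomes 0
  Position 10 '(': depth becomes 1
  Position 11 ')': depth becomes 0
  Position 12 '(': depth becomes 1
  Position 13 '(': depth becomes 2
  Position 14 '(': depth becomes 3
  Position 15 '(': depth becomes 4
  Position 16 '(': depth becomes 5
  Position 17 ')': depth becomes 4
  Position 18 ')': depth becomes 3
  Position 19 ')': depth becomes 2
  Position 20 ')': depth becomes 1
  Position 21 ')': depth becomes 0
Maximum depth reached: 5

5


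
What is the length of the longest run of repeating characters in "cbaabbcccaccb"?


Input: "cbaabbcccaccb"
Scanning for longest run:
  Position 1 ('b'): new char, reset run to 1
  Position 2 ('a'): new char, reset run to 1
  Position 3 ('a'): continues run of 'a', length=2
  Position 4 ('b'): new char, reset run to 1
  Position 5 ('b'): continues run of 'b', length=2
  Position 6 ('c'): new char, reset run to 1
  Position 7 ('c'): continues run of 'c', length=2
  Position 8 ('c'): continues run of 'c', length=3
  Position 9 ('a'): new char, reset run to 1
  Position 10 ('c'): new char, reset run to 1
  Position 11 ('c'): continues run of 'c', length=2
  Position 12 ('b'): new char, reset run to 1
Longest run: 'c' with length 3

3


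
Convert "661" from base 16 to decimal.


Input: "661" in base 16
Positional expansion:
  Digit '6' (value 6) x 16^2 = 1536
  Digit '6' (value 6) x 16^1 = 96
  Digit '1' (value 1) x 16^0 = 1
Sum = 1633

1633


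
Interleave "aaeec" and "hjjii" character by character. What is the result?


Interleaving "aaeec" and "hjjii":
  Position 0: 'a' from first, 'h' from second => "ah"
  Position 1: 'a' from first, 'j' from second => "aj"
  Position 2: 'e' from first, 'j' from second => "ej"
  Position 3: 'e' from first, 'i' from second => "ei"
  Position 4: 'c' from first, 'i' from second => "ci"
Result: ahajejeici

ahajejeici


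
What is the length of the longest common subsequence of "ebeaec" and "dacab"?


LCS of "ebeaec" and "dacab"
DP table:
           d    a    c    a    b
      0    0    0    0    0    0
  e   0    0    0    0    0    0
  b   0    0    0    0    0    1
  e   0    0    0    0    0    1
  a   0    0    1    1    1    1
  e   0    0    1    1    1    1
  c   0    0    1    2    2    2
LCS length = dp[6][5] = 2

2


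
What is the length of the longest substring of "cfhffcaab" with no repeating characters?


Input: "cfhffcaab"
Sliding window (track last position of each char):
  Position 0 ('c'): window [0,0] length 1 -- new best
  Position 1 ('f'): window [0,1] length 2 -- new best
  Position 2 ('h'): window [0,2] length 3 -- new best
  Position 3 ('f'): repeat (last at 1), move window start to 2
  Position 3 ('f'): window [2,3] length 2
  Position 4 ('f'): repeat (last at 3), move window start to 4
  Position 4 ('f'): window [4,4] length 1
  Position 5 ('c'): window [4,5] length 2
  Position 6 ('a'): window [4,6] length 3
  Position 7 ('a'): repeat (last at 6), move window start to 7
  Position 7 ('a'): window [7,7] length 1
  Position 8 ('b'): window [7,8] length 2
Longest substring with no repeats: "cfh" with length 3

3


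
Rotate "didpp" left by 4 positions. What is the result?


Input: "didpp", rotate left by 4
First 4 characters: "didp"
Remaining characters: "p"
Concatenate remaining + first: "p" + "didp" = "pdidp"

pdidp


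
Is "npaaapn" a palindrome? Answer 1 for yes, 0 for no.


Input: npaaapn
Reversed: npaaapn
  Compare pos 0 ('n') with pos 6 ('n'): match
  Compare pos 1 ('p') with pos 5 ('p'): match
  Compare pos 2 ('a') with pos 4 ('a'): match
Result: palindrome

1
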